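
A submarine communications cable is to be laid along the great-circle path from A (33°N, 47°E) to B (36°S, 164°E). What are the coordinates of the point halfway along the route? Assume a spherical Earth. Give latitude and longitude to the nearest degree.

≈ (3°S, 104°E)

Write both endpoints as unit vectors p₁, p₂ with components (cos φ cos λ, cos φ sin λ, sin φ).
The central angle between the endpoints is δ = arccos(p₁·p₂) ≈ 2.250 rad (128.9°).
Interpolate at f = 1/2 with slerp weights a = sin((1−f)δ)/sin δ ≈ 1.160, b = sin(fδ)/sin δ ≈ 1.160.
p = a·p₁ + b·p₂ ≈ (-0.239, 0.970, -0.050); φ = arcsin(p_z) ≈ -2.87°, λ = atan2(p_y, p_x) ≈ 103.82°.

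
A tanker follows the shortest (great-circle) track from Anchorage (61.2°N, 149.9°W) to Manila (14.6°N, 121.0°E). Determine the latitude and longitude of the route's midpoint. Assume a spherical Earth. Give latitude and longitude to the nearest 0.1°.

≈ 46.1°N, 147.3°E

Write both endpoints as unit vectors p₁, p₂ with components (cos φ cos λ, cos φ sin λ, sin φ).
The central angle between the endpoints is δ = arccos(p₁·p₂) ≈ 1.341 rad (76.8°).
Interpolate at f = 1/2 with slerp weights a = sin((1−f)δ)/sin δ ≈ 0.638, b = sin(fδ)/sin δ ≈ 0.638.
p = a·p₁ + b·p₂ ≈ (-0.584, 0.375, 0.720); φ = arcsin(p_z) ≈ 46.05°, λ = atan2(p_y, p_x) ≈ 147.29°.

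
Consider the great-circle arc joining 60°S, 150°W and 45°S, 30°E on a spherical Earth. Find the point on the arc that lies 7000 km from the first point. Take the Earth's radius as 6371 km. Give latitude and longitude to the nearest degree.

≈ 57°S, 30°E

Write both endpoints as unit vectors p₁, p₂ with components (cos φ cos λ, cos φ sin λ, sin φ).
The central angle between the endpoints is δ = arccos(p₁·p₂) ≈ 1.309 rad (75.0°). The total great-circle distance is δ·R ≈ 1.309 × 6371 ≈ 8340 km, so the target fraction is f = 7000/8340 ≈ 0.839.
Interpolate at f ≈ 0.839 with slerp weights a = sin((1−f)δ)/sin δ ≈ 0.216, b = sin(fδ)/sin δ ≈ 0.922.
p = a·p₁ + b·p₂ ≈ (0.471, 0.272, -0.839); φ = arcsin(p_z) ≈ -57.05°, λ = atan2(p_y, p_x) ≈ 30.00°.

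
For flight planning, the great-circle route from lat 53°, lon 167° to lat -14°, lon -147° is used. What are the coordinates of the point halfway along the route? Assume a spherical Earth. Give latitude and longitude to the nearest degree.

From cos δ = sin φ₁ sin φ₂ + cos φ₁ cos φ₂ cos Δλ, the central angle is δ ≈ 1.357 rad (77.7°).
Interpolate at f = 1/2 with slerp weights a = sin((1−f)δ)/sin δ ≈ 0.642, b = sin(fδ)/sin δ ≈ 0.642.
p = a·p₁ + b·p₂ ≈ (-0.899, -0.252, 0.358); φ = arcsin(p_z) ≈ 20.95°, λ = atan2(p_y, p_x) ≈ -164.32°.

≈ lat 21°, lon -164°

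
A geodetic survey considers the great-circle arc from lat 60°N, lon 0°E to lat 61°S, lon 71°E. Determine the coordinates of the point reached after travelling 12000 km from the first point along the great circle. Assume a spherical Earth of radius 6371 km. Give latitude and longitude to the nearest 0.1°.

The haversine formula gives a central angle δ ≈ 2.317 rad (132.7°) between the endpoints. The total great-circle distance is δ·R ≈ 2.317 × 6371 ≈ 14759 km, so the target fraction is f = 12000/14759 ≈ 0.813.
Interpolate at f ≈ 0.813 with slerp weights a = sin((1−f)δ)/sin δ ≈ 0.571, b = sin(fδ)/sin δ ≈ 1.295.
p = a·p₁ + b·p₂ ≈ (0.490, 0.594, -0.638); φ = arcsin(p_z) ≈ -39.66°, λ = atan2(p_y, p_x) ≈ 50.47°.

≈ lat 39.7°S, lon 50.5°E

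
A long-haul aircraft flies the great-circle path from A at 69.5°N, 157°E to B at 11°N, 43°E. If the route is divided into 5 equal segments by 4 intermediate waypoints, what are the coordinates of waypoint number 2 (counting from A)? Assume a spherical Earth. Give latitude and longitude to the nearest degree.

≈ 59°N, 72°E

Write both endpoints as unit vectors p₁, p₂ with components (cos φ cos λ, cos φ sin λ, sin φ).
The central angle between the endpoints is δ = arccos(p₁·p₂) ≈ 1.532 rad (87.8°).
Interpolate at f = 2/5 with slerp weights a = sin((1−f)δ)/sin δ ≈ 0.796, b = sin(fδ)/sin δ ≈ 0.576.
p = a·p₁ + b·p₂ ≈ (0.157, 0.494, 0.855); φ = arcsin(p_z) ≈ 58.77°, λ = atan2(p_y, p_x) ≈ 72.41°.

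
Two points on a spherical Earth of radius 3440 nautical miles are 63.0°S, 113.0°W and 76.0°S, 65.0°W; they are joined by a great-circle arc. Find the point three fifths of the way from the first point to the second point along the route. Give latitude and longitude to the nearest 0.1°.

Convert each endpoint to a unit vector on the sphere (x = cos φ cos λ, y = cos φ sin λ, z = sin φ).
The central angle between the endpoints is δ = arccos(p₁·p₂) ≈ 0.354 rad (20.3°).
Interpolate at f = 3/5 with slerp weights a = sin((1−f)δ)/sin δ ≈ 0.407, b = sin(fδ)/sin δ ≈ 0.608.
p = a·p₁ + b·p₂ ≈ (-0.010, -0.303, -0.953); φ = arcsin(p_z) ≈ -72.32°, λ = atan2(p_y, p_x) ≈ -91.90°.

≈ 72.3°S, 91.9°W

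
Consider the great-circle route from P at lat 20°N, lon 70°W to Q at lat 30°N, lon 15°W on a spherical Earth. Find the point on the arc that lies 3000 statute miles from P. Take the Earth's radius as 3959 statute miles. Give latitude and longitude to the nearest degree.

≈ lat 30°N, lon 23°W

The haversine formula gives a central angle δ ≈ 0.879 rad (50.4°) between the endpoints. The total great-circle distance is δ·R ≈ 0.879 × 3959 ≈ 3481 mi, so the target fraction is f = 3000/3481 ≈ 0.862.
Interpolate at f ≈ 0.862 with slerp weights a = sin((1−f)δ)/sin δ ≈ 0.157, b = sin(fδ)/sin δ ≈ 0.892.
p = a·p₁ + b·p₂ ≈ (0.797, -0.339, 0.500); φ = arcsin(p_z) ≈ 30.00°, λ = atan2(p_y, p_x) ≈ -23.03°.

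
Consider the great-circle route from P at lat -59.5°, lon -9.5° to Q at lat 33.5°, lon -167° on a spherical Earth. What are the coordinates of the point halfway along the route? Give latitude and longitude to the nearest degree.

Convert each endpoint to a unit vector on the sphere (x = cos φ cos λ, y = cos φ sin λ, z = sin φ).
The central angle between the endpoints is δ = arccos(p₁·p₂) ≈ 2.619 rad (150.1°).
Interpolate at f = 1/2 with slerp weights a = sin((1−f)δ)/sin δ ≈ 1.936, b = sin(fδ)/sin δ ≈ 1.936.
p = a·p₁ + b·p₂ ≈ (-0.604, -0.525, -0.600); φ = arcsin(p_z) ≈ -36.84°, λ = atan2(p_y, p_x) ≈ -138.98°.

≈ lat -37°, lon -139°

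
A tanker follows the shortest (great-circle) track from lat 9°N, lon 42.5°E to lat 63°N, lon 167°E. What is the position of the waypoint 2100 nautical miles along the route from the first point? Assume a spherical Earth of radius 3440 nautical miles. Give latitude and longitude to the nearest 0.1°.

Convert each endpoint to a unit vector on the sphere (x = cos φ cos λ, y = cos φ sin λ, z = sin φ).
The central angle between the endpoints is δ = arccos(p₁·p₂) ≈ 1.686 rad (96.6°). The total great-circle distance is δ·R ≈ 1.686 × 3440 ≈ 5799 nmi, so the target fraction is f = 2100/5799 ≈ 0.362.
Interpolate at f ≈ 0.362 with slerp weights a = sin((1−f)δ)/sin δ ≈ 0.886, b = sin(fδ)/sin δ ≈ 0.577.
p = a·p₁ + b·p₂ ≈ (0.390, 0.650, 0.653); φ = arcsin(p_z) ≈ 40.74°, λ = atan2(p_y, p_x) ≈ 59.06°.

≈ lat 40.7°N, lon 59.1°E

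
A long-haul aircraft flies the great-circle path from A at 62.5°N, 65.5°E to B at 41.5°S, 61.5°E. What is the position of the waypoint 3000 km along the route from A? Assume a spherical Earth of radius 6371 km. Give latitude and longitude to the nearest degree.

Convert each endpoint to a unit vector on the sphere (x = cos φ cos λ, y = cos φ sin λ, z = sin φ).
The central angle between the endpoints is δ = arccos(p₁·p₂) ≈ 1.816 rad (104.0°). The total great-circle distance is δ·R ≈ 1.816 × 6371 ≈ 11570 km, so the target fraction is f = 3000/11570 ≈ 0.259.
Interpolate at f ≈ 0.259 with slerp weights a = sin((1−f)δ)/sin δ ≈ 1.005, b = sin(fδ)/sin δ ≈ 0.468.
p = a·p₁ + b·p₂ ≈ (0.360, 0.730, 0.581); φ = arcsin(p_z) ≈ 35.54°, λ = atan2(p_y, p_x) ≈ 63.78°.

≈ 36°N, 64°E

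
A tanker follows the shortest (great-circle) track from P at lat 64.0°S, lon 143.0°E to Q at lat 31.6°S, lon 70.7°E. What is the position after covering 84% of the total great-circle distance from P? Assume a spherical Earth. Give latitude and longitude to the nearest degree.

The haversine formula gives a central angle δ ≈ 0.947 rad (54.2°) between the endpoints.
Interpolate at f = 0.84 with slerp weights a = sin((1−f)δ)/sin δ ≈ 0.186, b = sin(fδ)/sin δ ≈ 0.880.
p = a·p₁ + b·p₂ ≈ (0.183, 0.756, -0.628); φ = arcsin(p_z) ≈ -38.91°, λ = atan2(p_y, p_x) ≈ 76.43°.

≈ lat 39°S, lon 76°E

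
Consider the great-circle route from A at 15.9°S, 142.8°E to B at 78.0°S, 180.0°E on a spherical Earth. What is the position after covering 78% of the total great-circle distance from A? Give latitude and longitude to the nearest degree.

≈ 65°S, 158°E

Write both endpoints as unit vectors p₁, p₂ with components (cos φ cos λ, cos φ sin λ, sin φ).
The central angle between the endpoints is δ = arccos(p₁·p₂) ≈ 1.129 rad (64.7°).
Interpolate at f = 0.78 with slerp weights a = sin((1−f)δ)/sin δ ≈ 0.272, b = sin(fδ)/sin δ ≈ 0.853.
p = a·p₁ + b·p₂ ≈ (-0.386, 0.158, -0.909); φ = arcsin(p_z) ≈ -65.36°, λ = atan2(p_y, p_x) ≈ 157.71°.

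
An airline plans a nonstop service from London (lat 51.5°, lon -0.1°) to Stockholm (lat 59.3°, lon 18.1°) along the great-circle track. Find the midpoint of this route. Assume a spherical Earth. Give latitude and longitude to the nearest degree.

Convert each endpoint to a unit vector on the sphere (x = cos φ cos λ, y = cos φ sin λ, z = sin φ).
The central angle between the endpoints is δ = arccos(p₁·p₂) ≈ 0.225 rad (12.9°).
Interpolate at f = 1/2 with slerp weights a = sin((1−f)δ)/sin δ ≈ 0.503, b = sin(fδ)/sin δ ≈ 0.503.
p = a·p₁ + b·p₂ ≈ (0.557, 0.079, 0.826); φ = arcsin(p_z) ≈ 55.74°, λ = atan2(p_y, p_x) ≈ 8.09°.

≈ lat 56°, lon 8°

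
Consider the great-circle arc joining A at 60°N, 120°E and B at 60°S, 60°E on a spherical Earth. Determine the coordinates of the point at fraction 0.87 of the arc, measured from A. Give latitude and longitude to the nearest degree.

≈ 45°S, 73°E

Write both endpoints as unit vectors p₁, p₂ with components (cos φ cos λ, cos φ sin λ, sin φ).
The central angle between the endpoints is δ = arccos(p₁·p₂) ≈ 2.246 rad (128.7°).
Interpolate at f = 0.87 with slerp weights a = sin((1−f)δ)/sin δ ≈ 0.369, b = sin(fδ)/sin δ ≈ 1.188.
p = a·p₁ + b·p₂ ≈ (0.205, 0.674, -0.710); φ = arcsin(p_z) ≈ -45.20°, λ = atan2(p_y, p_x) ≈ 73.10°.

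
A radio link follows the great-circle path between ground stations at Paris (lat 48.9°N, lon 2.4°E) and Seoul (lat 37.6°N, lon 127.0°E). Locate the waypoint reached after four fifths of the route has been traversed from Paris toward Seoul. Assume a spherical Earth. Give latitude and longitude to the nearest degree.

≈ lat 50°N, lon 113°E

The haversine formula gives a central angle δ ≈ 1.406 rad (80.6°) between the endpoints.
Interpolate at f = 4/5 with slerp weights a = sin((1−f)δ)/sin δ ≈ 0.281, b = sin(fδ)/sin δ ≈ 0.915.
p = a·p₁ + b·p₂ ≈ (-0.251, 0.586, 0.770); φ = arcsin(p_z) ≈ 50.36°, λ = atan2(p_y, p_x) ≈ 113.20°.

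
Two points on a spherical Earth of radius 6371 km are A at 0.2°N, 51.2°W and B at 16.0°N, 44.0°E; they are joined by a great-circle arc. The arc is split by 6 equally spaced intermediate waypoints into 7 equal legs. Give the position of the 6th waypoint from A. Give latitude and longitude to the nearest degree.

From cos δ = sin φ₁ sin φ₂ + cos φ₁ cos φ₂ cos Δλ, the central angle is δ ≈ 1.657 rad (94.9°).
Interpolate at f = 6/7 with slerp weights a = sin((1−f)δ)/sin δ ≈ 0.235, b = sin(fδ)/sin δ ≈ 0.992.
p = a·p₁ + b·p₂ ≈ (0.834, 0.479, 0.274); φ = arcsin(p_z) ≈ 15.92°, λ = atan2(p_y, p_x) ≈ 29.89°.

≈ 16°N, 30°E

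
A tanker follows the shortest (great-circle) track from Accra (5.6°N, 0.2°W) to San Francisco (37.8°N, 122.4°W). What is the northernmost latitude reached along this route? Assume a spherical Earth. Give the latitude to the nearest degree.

≈ 45°N

The great circle lies in the plane with unit normal n̂ = (p₁ × p₂)/|p₁ × p₂|.
Here n̂_z ≈ -0.713; the vertex latitude is φ_max = arccos|n̂_z| ≈ 44.5°.
Check via Clairaut: cos φ_max = |cos φ₁| · sin C = cos(5.6°)·sin(45.8°) ≈ 0.713, again giving ≈ 44.5°.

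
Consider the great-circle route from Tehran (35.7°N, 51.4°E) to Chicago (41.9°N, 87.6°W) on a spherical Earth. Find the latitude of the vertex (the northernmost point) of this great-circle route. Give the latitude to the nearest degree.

≈ 67°N

The great circle lies in the plane with unit normal n̂ = (p₁ × p₂)/|p₁ × p₂|.
Here n̂_z ≈ -0.397; the vertex latitude is φ_max = arccos|n̂_z| ≈ 66.6°.
Check via Clairaut: cos φ_max = |cos φ₁| · sin C = cos(35.7°)·sin(29.3°) ≈ 0.397, again giving ≈ 66.6°.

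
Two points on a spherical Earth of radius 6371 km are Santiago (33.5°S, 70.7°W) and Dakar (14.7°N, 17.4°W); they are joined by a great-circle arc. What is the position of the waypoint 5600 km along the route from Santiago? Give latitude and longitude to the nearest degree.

Write both endpoints as unit vectors p₁, p₂ with components (cos φ cos λ, cos φ sin λ, sin φ).
The central angle between the endpoints is δ = arccos(p₁·p₂) ≈ 1.222 rad (70.0°). The total great-circle distance is δ·R ≈ 1.222 × 6371 ≈ 7784 km, so the target fraction is f = 5600/7784 ≈ 0.719.
Interpolate at f ≈ 0.719 with slerp weights a = sin((1−f)δ)/sin δ ≈ 0.358, b = sin(fδ)/sin δ ≈ 0.820.
p = a·p₁ + b·p₂ ≈ (0.855, -0.519, 0.011); φ = arcsin(p_z) ≈ 0.60°, λ = atan2(p_y, p_x) ≈ -31.24°.

≈ 1°N, 31°W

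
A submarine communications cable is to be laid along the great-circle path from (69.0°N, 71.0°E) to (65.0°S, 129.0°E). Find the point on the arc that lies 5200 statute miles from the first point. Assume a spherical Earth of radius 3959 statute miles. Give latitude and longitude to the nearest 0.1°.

≈ (2.9°S, 103.7°E)

Convert each endpoint to a unit vector on the sphere (x = cos φ cos λ, y = cos φ sin λ, z = sin φ).
The central angle between the endpoints is δ = arccos(p₁·p₂) ≈ 2.443 rad (140.0°). The total great-circle distance is δ·R ≈ 2.443 × 3959 ≈ 9672 mi, so the target fraction is f = 5200/9672 ≈ 0.538.
Interpolate at f ≈ 0.538 with slerp weights a = sin((1−f)δ)/sin δ ≈ 1.406, b = sin(fδ)/sin δ ≈ 1.504.
p = a·p₁ + b·p₂ ≈ (-0.236, 0.970, -0.050); φ = arcsin(p_z) ≈ -2.87°, λ = atan2(p_y, p_x) ≈ 103.66°.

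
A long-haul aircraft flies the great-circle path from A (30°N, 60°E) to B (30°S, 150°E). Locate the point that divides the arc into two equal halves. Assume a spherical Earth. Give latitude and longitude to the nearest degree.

≈ (0°N, 105°E)

The haversine formula gives a central angle δ ≈ 1.823 rad (104.5°) between the endpoints.
Interpolate at f = 1/2 with slerp weights a = sin((1−f)δ)/sin δ ≈ 0.816, b = sin(fδ)/sin δ ≈ 0.816.
p = a·p₁ + b·p₂ ≈ (-0.259, 0.966, 0.000); φ = arcsin(p_z) ≈ 0.00°, λ = atan2(p_y, p_x) ≈ 105.00°.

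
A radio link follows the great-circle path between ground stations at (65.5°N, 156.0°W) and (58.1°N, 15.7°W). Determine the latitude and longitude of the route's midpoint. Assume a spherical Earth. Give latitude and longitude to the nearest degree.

≈ (79°N, 67°W)

Convert each endpoint to a unit vector on the sphere (x = cos φ cos λ, y = cos φ sin λ, z = sin φ).
The central angle between the endpoints is δ = arccos(p₁·p₂) ≈ 0.922 rad (52.8°).
Interpolate at f = 1/2 with slerp weights a = sin((1−f)δ)/sin δ ≈ 0.558, b = sin(fδ)/sin δ ≈ 0.558.
p = a·p₁ + b·p₂ ≈ (0.073, -0.174, 0.982); φ = arcsin(p_z) ≈ 79.13°, λ = atan2(p_y, p_x) ≈ -67.38°.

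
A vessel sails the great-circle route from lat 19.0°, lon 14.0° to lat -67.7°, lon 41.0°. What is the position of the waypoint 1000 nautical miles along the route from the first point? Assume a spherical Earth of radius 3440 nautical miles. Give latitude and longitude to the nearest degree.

Write both endpoints as unit vectors p₁, p₂ with components (cos φ cos λ, cos φ sin λ, sin φ).
The central angle between the endpoints is δ = arccos(p₁·p₂) ≈ 1.552 rad (88.9°). The total great-circle distance is δ·R ≈ 1.552 × 3440 ≈ 5340 nmi, so the target fraction is f = 1000/5340 ≈ 0.187.
Interpolate at f ≈ 0.187 with slerp weights a = sin((1−f)δ)/sin δ ≈ 0.953, b = sin(fδ)/sin δ ≈ 0.287.
p = a·p₁ + b·p₂ ≈ (0.956, 0.289, 0.045); φ = arcsin(p_z) ≈ 2.58°, λ = atan2(p_y, p_x) ≈ 16.83°.

≈ lat 3°, lon 17°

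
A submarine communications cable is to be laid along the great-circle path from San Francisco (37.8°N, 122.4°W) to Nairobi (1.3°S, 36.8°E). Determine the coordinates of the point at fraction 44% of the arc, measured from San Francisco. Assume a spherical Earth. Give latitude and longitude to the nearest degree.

Convert each endpoint to a unit vector on the sphere (x = cos φ cos λ, y = cos φ sin λ, z = sin φ).
The central angle between the endpoints is δ = arccos(p₁·p₂) ≈ 2.422 rad (138.8°).
Interpolate at f = 0.44 with slerp weights a = sin((1−f)δ)/sin δ ≈ 1.483, b = sin(fδ)/sin δ ≈ 1.329.
p = a·p₁ + b·p₂ ≈ (0.436, -0.194, 0.879); φ = arcsin(p_z) ≈ 61.52°, λ = atan2(p_y, p_x) ≈ -24.00°.

≈ 62°N, 24°W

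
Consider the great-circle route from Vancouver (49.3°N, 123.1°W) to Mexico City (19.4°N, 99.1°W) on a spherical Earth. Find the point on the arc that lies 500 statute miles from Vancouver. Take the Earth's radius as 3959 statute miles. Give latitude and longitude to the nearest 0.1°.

≈ 43.7°N, 116.5°W

The haversine formula gives a central angle δ ≈ 0.620 rad (35.5°) between the endpoints. The total great-circle distance is δ·R ≈ 0.620 × 3959 ≈ 2456 mi, so the target fraction is f = 500/2456 ≈ 0.204.
Interpolate at f ≈ 0.204 with slerp weights a = sin((1−f)δ)/sin δ ≈ 0.816, b = sin(fδ)/sin δ ≈ 0.217.
p = a·p₁ + b·p₂ ≈ (-0.323, -0.647, 0.690); φ = arcsin(p_z) ≈ 43.66°, λ = atan2(p_y, p_x) ≈ -116.50°.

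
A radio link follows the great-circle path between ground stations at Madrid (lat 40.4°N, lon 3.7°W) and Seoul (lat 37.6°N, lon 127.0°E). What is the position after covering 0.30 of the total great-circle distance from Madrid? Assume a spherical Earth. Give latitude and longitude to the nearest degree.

The haversine formula gives a central angle δ ≈ 1.569 rad (89.9°) between the endpoints.
Interpolate at f = 0.30 with slerp weights a = sin((1−f)δ)/sin δ ≈ 0.890, b = sin(fδ)/sin δ ≈ 0.453.
p = a·p₁ + b·p₂ ≈ (0.460, 0.243, 0.854); φ = arcsin(p_z) ≈ 58.62°, λ = atan2(p_y, p_x) ≈ 27.84°.

≈ lat 59°N, lon 28°E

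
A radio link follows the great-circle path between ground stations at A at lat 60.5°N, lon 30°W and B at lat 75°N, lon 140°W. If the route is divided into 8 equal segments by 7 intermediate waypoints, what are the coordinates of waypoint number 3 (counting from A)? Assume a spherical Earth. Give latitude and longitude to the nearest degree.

Convert each endpoint to a unit vector on the sphere (x = cos φ cos λ, y = cos φ sin λ, z = sin φ).
The central angle between the endpoints is δ = arccos(p₁·p₂) ≈ 0.648 rad (37.1°).
Interpolate at f = 3/8 with slerp weights a = sin((1−f)δ)/sin δ ≈ 0.653, b = sin(fδ)/sin δ ≈ 0.399.
p = a·p₁ + b·p₂ ≈ (0.199, -0.227, 0.953); φ = arcsin(p_z) ≈ 72.41°, λ = atan2(p_y, p_x) ≈ -48.72°.

≈ lat 72°N, lon 49°W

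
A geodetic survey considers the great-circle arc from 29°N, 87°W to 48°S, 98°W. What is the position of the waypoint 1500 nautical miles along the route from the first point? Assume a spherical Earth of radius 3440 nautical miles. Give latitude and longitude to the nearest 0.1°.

≈ 4.2°N, 90.2°W

The haversine formula gives a central angle δ ≈ 1.355 rad (77.6°) between the endpoints. The total great-circle distance is δ·R ≈ 1.355 × 3440 ≈ 4661 nmi, so the target fraction is f = 1500/4661 ≈ 0.322.
Interpolate at f ≈ 0.322 with slerp weights a = sin((1−f)δ)/sin δ ≈ 0.814, b = sin(fδ)/sin δ ≈ 0.432.
p = a·p₁ + b·p₂ ≈ (-0.003, -0.997, 0.073); φ = arcsin(p_z) ≈ 4.20°, λ = atan2(p_y, p_x) ≈ -90.17°.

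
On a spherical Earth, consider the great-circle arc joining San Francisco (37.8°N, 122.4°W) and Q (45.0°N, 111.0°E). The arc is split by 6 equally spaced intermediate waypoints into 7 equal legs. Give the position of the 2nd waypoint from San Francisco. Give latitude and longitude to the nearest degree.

Convert each endpoint to a unit vector on the sphere (x = cos φ cos λ, y = cos φ sin λ, z = sin φ).
The central angle between the endpoints is δ = arccos(p₁·p₂) ≈ 1.470 rad (84.2°).
Interpolate at f = 2/7 with slerp weights a = sin((1−f)δ)/sin δ ≈ 0.872, b = sin(fδ)/sin δ ≈ 0.410.
p = a·p₁ + b·p₂ ≈ (-0.473, -0.311, 0.824); φ = arcsin(p_z) ≈ 55.52°, λ = atan2(p_y, p_x) ≈ -146.67°.

≈ (56°N, 147°W)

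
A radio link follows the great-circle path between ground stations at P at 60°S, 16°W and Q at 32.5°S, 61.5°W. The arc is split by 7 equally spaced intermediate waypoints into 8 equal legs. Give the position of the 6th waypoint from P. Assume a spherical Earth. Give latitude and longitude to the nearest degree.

Convert each endpoint to a unit vector on the sphere (x = cos φ cos λ, y = cos φ sin λ, z = sin φ).
The central angle between the endpoints is δ = arccos(p₁·p₂) ≈ 0.706 rad (40.5°).
Interpolate at f = 6/8 with slerp weights a = sin((1−f)δ)/sin δ ≈ 0.271, b = sin(fδ)/sin δ ≈ 0.779.
p = a·p₁ + b·p₂ ≈ (0.443, -0.614, -0.653); φ = arcsin(p_z) ≈ -40.74°, λ = atan2(p_y, p_x) ≈ -54.18°.

≈ 41°S, 54°W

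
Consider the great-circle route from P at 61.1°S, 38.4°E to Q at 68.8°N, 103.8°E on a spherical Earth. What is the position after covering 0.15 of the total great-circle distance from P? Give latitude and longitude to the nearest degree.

≈ 42°S, 52°E

Write both endpoints as unit vectors p₁, p₂ with components (cos φ cos λ, cos φ sin λ, sin φ).
The central angle between the endpoints is δ = arccos(p₁·p₂) ≈ 2.409 rad (138.0°).
Interpolate at f = 0.15 with slerp weights a = sin((1−f)δ)/sin δ ≈ 1.328, b = sin(fδ)/sin δ ≈ 0.529.
p = a·p₁ + b·p₂ ≈ (0.458, 0.584, -0.670); φ = arcsin(p_z) ≈ -42.08°, λ = atan2(p_y, p_x) ≈ 51.94°.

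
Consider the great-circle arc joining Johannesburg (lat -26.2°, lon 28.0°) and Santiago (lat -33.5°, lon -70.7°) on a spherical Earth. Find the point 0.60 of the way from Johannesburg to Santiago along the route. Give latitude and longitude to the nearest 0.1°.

From cos δ = sin φ₁ sin φ₂ + cos φ₁ cos φ₂ cos Δλ, the central angle is δ ≈ 1.440 rad (82.5°).
Interpolate at f = 0.60 with slerp weights a = sin((1−f)δ)/sin δ ≈ 0.549, b = sin(fδ)/sin δ ≈ 0.767.
p = a·p₁ + b·p₂ ≈ (0.647, -0.372, -0.666); φ = arcsin(p_z) ≈ -41.75°, λ = atan2(p_y, p_x) ≈ -29.93°.

≈ lat -41.7°, lon -29.9°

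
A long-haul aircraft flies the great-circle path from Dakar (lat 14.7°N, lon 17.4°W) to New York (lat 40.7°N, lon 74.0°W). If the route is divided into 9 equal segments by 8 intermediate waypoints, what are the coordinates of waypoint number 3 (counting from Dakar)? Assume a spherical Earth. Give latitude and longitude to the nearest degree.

Write both endpoints as unit vectors p₁, p₂ with components (cos φ cos λ, cos φ sin λ, sin φ).
The central angle between the endpoints is δ = arccos(p₁·p₂) ≈ 0.965 rad (55.3°).
Interpolate at f = 3/9 with slerp weights a = sin((1−f)δ)/sin δ ≈ 0.730, b = sin(fδ)/sin δ ≈ 0.385.
p = a·p₁ + b·p₂ ≈ (0.754, -0.491, 0.436); φ = arcsin(p_z) ≈ 25.85°, λ = atan2(p_y, p_x) ≈ -33.09°.

≈ lat 26°N, lon 33°W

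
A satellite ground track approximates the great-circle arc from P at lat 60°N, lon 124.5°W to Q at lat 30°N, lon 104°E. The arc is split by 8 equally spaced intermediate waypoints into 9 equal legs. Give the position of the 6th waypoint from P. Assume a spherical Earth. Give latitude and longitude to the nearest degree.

Convert each endpoint to a unit vector on the sphere (x = cos φ cos λ, y = cos φ sin λ, z = sin φ).
The central angle between the endpoints is δ = arccos(p₁·p₂) ≈ 1.424 rad (81.6°).
Interpolate at f = 6/9 with slerp weights a = sin((1−f)δ)/sin δ ≈ 0.462, b = sin(fδ)/sin δ ≈ 0.822.
p = a·p₁ + b·p₂ ≈ (-0.303, 0.500, 0.811); φ = arcsin(p_z) ≈ 54.20°, λ = atan2(p_y, p_x) ≈ 121.21°.

≈ lat 54°N, lon 121°E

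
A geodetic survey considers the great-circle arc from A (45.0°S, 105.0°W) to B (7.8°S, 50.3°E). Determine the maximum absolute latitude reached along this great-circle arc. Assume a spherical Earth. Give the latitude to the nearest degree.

≈ 70°S

The great circle lies in the plane with unit normal n̂ = (p₁ × p₂)/|p₁ × p₂|.
Here n̂_z ≈ +0.348; the vertex latitude is φ_max = arccos|n̂_z| ≈ 69.6°.
Check via Clairaut: cos φ_max = |cos φ₁| · sin C = cos(45.0°)·sin(150.5°) ≈ 0.348, again giving ≈ 69.6°.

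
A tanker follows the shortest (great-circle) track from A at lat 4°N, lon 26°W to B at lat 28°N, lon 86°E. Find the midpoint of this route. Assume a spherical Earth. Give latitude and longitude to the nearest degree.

≈ lat 27°N, lon 25°E

Write both endpoints as unit vectors p₁, p₂ with components (cos φ cos λ, cos φ sin λ, sin φ).
The central angle between the endpoints is δ = arccos(p₁·p₂) ≈ 1.873 rad (107.3°).
Interpolate at f = 1/2 with slerp weights a = sin((1−f)δ)/sin δ ≈ 0.843, b = sin(fδ)/sin δ ≈ 0.843.
p = a·p₁ + b·p₂ ≈ (0.808, 0.374, 0.455); φ = arcsin(p_z) ≈ 27.05°, λ = atan2(p_y, p_x) ≈ 24.84°.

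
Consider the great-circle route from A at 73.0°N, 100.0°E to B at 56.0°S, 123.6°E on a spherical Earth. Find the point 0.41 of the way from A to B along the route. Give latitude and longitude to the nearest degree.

From cos δ = sin φ₁ sin φ₂ + cos φ₁ cos φ₂ cos Δλ, the central angle is δ ≈ 2.269 rad (130.0°).
Interpolate at f = 0.41 with slerp weights a = sin((1−f)δ)/sin δ ≈ 1.271, b = sin(fδ)/sin δ ≈ 1.047.
p = a·p₁ + b·p₂ ≈ (-0.389, 0.854, 0.347); φ = arcsin(p_z) ≈ 20.32°, λ = atan2(p_y, p_x) ≈ 114.47°.

≈ 20°N, 114°E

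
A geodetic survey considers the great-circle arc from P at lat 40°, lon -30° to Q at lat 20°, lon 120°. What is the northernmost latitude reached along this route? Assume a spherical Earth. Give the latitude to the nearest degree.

≈ 67°

The great circle lies in the plane with unit normal n̂ = (p₁ × p₂)/|p₁ × p₂|.
Here n̂_z ≈ +0.393; the vertex latitude is φ_max = arccos|n̂_z| ≈ 66.8°.
Check via Clairaut: cos φ_max = |cos φ₁| · sin C = cos(40.0°)·sin(30.9°) ≈ 0.393, again giving ≈ 66.8°.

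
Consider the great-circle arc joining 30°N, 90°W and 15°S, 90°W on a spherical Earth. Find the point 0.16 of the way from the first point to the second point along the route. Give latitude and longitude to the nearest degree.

From cos δ = sin φ₁ sin φ₂ + cos φ₁ cos φ₂ cos Δλ, the central angle is δ ≈ 0.785 rad (45.0°).
Interpolate at f = 0.16 with slerp weights a = sin((1−f)δ)/sin δ ≈ 0.867, b = sin(fδ)/sin δ ≈ 0.177.
p = a·p₁ + b·p₂ ≈ (0.000, -0.922, 0.388); φ = arcsin(p_z) ≈ 22.80°, λ = atan2(p_y, p_x) ≈ -90.00°.

≈ 23°N, 90°W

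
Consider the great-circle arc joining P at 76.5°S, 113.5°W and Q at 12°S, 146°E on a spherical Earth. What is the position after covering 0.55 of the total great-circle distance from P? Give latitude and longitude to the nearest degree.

≈ 47°S, 158°E

From cos δ = sin φ₁ sin φ₂ + cos φ₁ cos φ₂ cos Δλ, the central angle is δ ≈ 1.410 rad (80.8°).
Interpolate at f = 0.55 with slerp weights a = sin((1−f)δ)/sin δ ≈ 0.600, b = sin(fδ)/sin δ ≈ 0.709.
p = a·p₁ + b·p₂ ≈ (-0.631, 0.259, -0.731); φ = arcsin(p_z) ≈ -46.99°, λ = atan2(p_y, p_x) ≈ 157.66°.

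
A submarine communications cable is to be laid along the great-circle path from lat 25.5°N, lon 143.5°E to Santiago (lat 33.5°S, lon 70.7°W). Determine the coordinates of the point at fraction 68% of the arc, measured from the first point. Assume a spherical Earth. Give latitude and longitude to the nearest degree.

The haversine formula gives a central angle δ ≈ 2.606 rad (149.3°) between the endpoints.
Interpolate at f = 0.68 with slerp weights a = sin((1−f)δ)/sin δ ≈ 1.452, b = sin(fδ)/sin δ ≈ 1.921.
p = a·p₁ + b·p₂ ≈ (-0.524, -0.732, -0.435); φ = arcsin(p_z) ≈ -25.79°, λ = atan2(p_y, p_x) ≈ -125.60°.

≈ lat 26°S, lon 126°W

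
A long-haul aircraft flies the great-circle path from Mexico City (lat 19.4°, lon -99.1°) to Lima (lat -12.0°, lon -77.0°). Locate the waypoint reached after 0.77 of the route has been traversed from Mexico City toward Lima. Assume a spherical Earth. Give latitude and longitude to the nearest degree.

≈ lat -5°, lon -82°

Write both endpoints as unit vectors p₁, p₂ with components (cos φ cos λ, cos φ sin λ, sin φ).
The central angle between the endpoints is δ = arccos(p₁·p₂) ≈ 0.667 rad (38.2°).
Interpolate at f = 0.77 with slerp weights a = sin((1−f)δ)/sin δ ≈ 0.247, b = sin(fδ)/sin δ ≈ 0.794.
p = a·p₁ + b·p₂ ≈ (0.138, -0.987, -0.083); φ = arcsin(p_z) ≈ -4.77°, λ = atan2(p_y, p_x) ≈ -82.05°.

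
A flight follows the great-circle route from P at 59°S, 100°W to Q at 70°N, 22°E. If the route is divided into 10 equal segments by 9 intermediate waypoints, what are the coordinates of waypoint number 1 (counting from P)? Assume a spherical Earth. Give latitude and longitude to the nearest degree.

≈ 46°S, 85°W

Convert each endpoint to a unit vector on the sphere (x = cos φ cos λ, y = cos φ sin λ, z = sin φ).
The central angle between the endpoints is δ = arccos(p₁·p₂) ≈ 2.688 rad (154.0°).
Interpolate at f = 1/10 with slerp weights a = sin((1−f)δ)/sin δ ≈ 1.509, b = sin(fδ)/sin δ ≈ 0.606.
p = a·p₁ + b·p₂ ≈ (0.057, -0.688, -0.724); φ = arcsin(p_z) ≈ -46.37°, λ = atan2(p_y, p_x) ≈ -85.24°.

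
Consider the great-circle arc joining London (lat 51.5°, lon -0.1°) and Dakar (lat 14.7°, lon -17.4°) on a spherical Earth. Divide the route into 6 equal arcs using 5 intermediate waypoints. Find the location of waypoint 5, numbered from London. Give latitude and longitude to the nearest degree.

≈ lat 21°, lon -15°

Convert each endpoint to a unit vector on the sphere (x = cos φ cos λ, y = cos φ sin λ, z = sin φ).
The central angle between the endpoints is δ = arccos(p₁·p₂) ≈ 0.686 rad (39.3°).
Interpolate at f = 5/6 with slerp weights a = sin((1−f)δ)/sin δ ≈ 0.180, b = sin(fδ)/sin δ ≈ 0.854.
p = a·p₁ + b·p₂ ≈ (0.901, -0.247, 0.358); φ = arcsin(p_z) ≈ 20.96°, λ = atan2(p_y, p_x) ≈ -15.35°.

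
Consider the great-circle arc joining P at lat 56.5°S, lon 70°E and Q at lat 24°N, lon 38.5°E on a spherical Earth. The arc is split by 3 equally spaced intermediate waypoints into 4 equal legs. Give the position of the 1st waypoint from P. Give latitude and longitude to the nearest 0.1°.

Convert each endpoint to a unit vector on the sphere (x = cos φ cos λ, y = cos φ sin λ, z = sin φ).
The central angle between the endpoints is δ = arccos(p₁·p₂) ≈ 1.480 rad (84.8°).
Interpolate at f = 1/4 with slerp weights a = sin((1−f)δ)/sin δ ≈ 0.899, b = sin(fδ)/sin δ ≈ 0.363.
p = a·p₁ + b·p₂ ≈ (0.429, 0.673, -0.602); φ = arcsin(p_z) ≈ -37.03°, λ = atan2(p_y, p_x) ≈ 57.46°.

≈ lat 37.0°S, lon 57.5°E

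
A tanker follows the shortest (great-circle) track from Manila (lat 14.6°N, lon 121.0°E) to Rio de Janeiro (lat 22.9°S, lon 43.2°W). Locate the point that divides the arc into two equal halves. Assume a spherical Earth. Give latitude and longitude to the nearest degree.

≈ lat 27°S, lon 49°E

Write both endpoints as unit vectors p₁, p₂ with components (cos φ cos λ, cos φ sin λ, sin φ).
The central angle between the endpoints is δ = arccos(p₁·p₂) ≈ 2.843 rad (162.9°).
Interpolate at f = 1/2 with slerp weights a = sin((1−f)δ)/sin δ ≈ 3.365, b = sin(fδ)/sin δ ≈ 3.365.
p = a·p₁ + b·p₂ ≈ (0.583, 0.669, -0.461); φ = arcsin(p_z) ≈ -27.46°, λ = atan2(p_y, p_x) ≈ 48.97°.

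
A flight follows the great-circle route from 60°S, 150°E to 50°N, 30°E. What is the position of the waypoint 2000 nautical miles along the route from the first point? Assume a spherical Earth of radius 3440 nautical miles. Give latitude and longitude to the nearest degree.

≈ 42°S, 103°E

The haversine formula gives a central angle δ ≈ 2.539 rad (145.5°) between the endpoints. The total great-circle distance is δ·R ≈ 2.539 × 3440 ≈ 8736 nmi, so the target fraction is f = 2000/8736 ≈ 0.229.
Interpolate at f ≈ 0.229 with slerp weights a = sin((1−f)δ)/sin δ ≈ 1.635, b = sin(fδ)/sin δ ≈ 0.970.
p = a·p₁ + b·p₂ ≈ (-0.168, 0.720, -0.673); φ = arcsin(p_z) ≈ -42.30°, λ = atan2(p_y, p_x) ≈ 103.14°.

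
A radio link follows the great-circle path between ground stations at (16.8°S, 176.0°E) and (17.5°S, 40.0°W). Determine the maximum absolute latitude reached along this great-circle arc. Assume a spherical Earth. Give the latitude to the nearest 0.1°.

The great circle lies in the plane with unit normal n̂ = (p₁ × p₂)/|p₁ × p₂|.
Here n̂_z ≈ +0.708; the vertex latitude is φ_max = arccos|n̂_z| ≈ 45.0°.
Check via Clairaut: cos φ_max = |cos φ₁| · sin C = cos(16.8°)·sin(132.3°) ≈ 0.708, again giving ≈ 45.0°.

≈ 45.0°S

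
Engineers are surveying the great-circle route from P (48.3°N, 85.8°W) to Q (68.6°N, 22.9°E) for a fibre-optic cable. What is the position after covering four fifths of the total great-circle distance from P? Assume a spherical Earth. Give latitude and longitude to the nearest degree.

≈ (73°N, 6°W)

Write both endpoints as unit vectors p₁, p₂ with components (cos φ cos λ, cos φ sin λ, sin φ).
The central angle between the endpoints is δ = arccos(p₁·p₂) ≈ 0.905 rad (51.9°).
Interpolate at f = 4/5 with slerp weights a = sin((1−f)δ)/sin δ ≈ 0.229, b = sin(fδ)/sin δ ≈ 0.842.
p = a·p₁ + b·p₂ ≈ (0.294, -0.032, 0.955); φ = arcsin(p_z) ≈ 72.78°, λ = atan2(p_y, p_x) ≈ -6.26°.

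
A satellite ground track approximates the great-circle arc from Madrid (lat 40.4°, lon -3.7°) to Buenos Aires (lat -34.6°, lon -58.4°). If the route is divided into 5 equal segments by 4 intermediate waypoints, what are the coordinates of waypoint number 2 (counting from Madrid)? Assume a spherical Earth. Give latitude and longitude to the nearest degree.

Write both endpoints as unit vectors p₁, p₂ with components (cos φ cos λ, cos φ sin λ, sin φ).
The central angle between the endpoints is δ = arccos(p₁·p₂) ≈ 1.577 rad (90.3°).
Interpolate at f = 2/5 with slerp weights a = sin((1−f)δ)/sin δ ≈ 0.811, b = sin(fδ)/sin δ ≈ 0.590.
p = a·p₁ + b·p₂ ≈ (0.871, -0.453, 0.191); φ = arcsin(p_z) ≈ 11.00°, λ = atan2(p_y, p_x) ≈ -27.50°.

≈ lat 11°, lon -28°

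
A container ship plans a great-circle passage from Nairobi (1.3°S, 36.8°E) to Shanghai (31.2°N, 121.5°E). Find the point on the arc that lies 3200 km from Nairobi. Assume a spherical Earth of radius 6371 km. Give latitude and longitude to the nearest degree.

≈ 13°N, 62°E

From cos δ = sin φ₁ sin φ₂ + cos φ₁ cos φ₂ cos Δλ, the central angle is δ ≈ 1.504 rad (86.1°). The total great-circle distance is δ·R ≈ 1.504 × 6371 ≈ 9579 km, so the target fraction is f = 3200/9579 ≈ 0.334.
Interpolate at f ≈ 0.334 with slerp weights a = sin((1−f)δ)/sin δ ≈ 0.844, b = sin(fδ)/sin δ ≈ 0.483.
p = a·p₁ + b·p₂ ≈ (0.460, 0.857, 0.231); φ = arcsin(p_z) ≈ 13.34°, λ = atan2(p_y, p_x) ≈ 61.78°.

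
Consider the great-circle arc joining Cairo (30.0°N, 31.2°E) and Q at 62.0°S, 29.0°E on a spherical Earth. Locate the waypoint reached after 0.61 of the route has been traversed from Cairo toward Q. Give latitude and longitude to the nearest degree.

Write both endpoints as unit vectors p₁, p₂ with components (cos φ cos λ, cos φ sin λ, sin φ).
The central angle between the endpoints is δ = arccos(p₁·p₂) ≈ 1.606 rad (92.0°).
Interpolate at f = 0.61 with slerp weights a = sin((1−f)δ)/sin δ ≈ 0.587, b = sin(fδ)/sin δ ≈ 0.831.
p = a·p₁ + b·p₂ ≈ (0.776, 0.452, -0.440); φ = arcsin(p_z) ≈ -26.12°, λ = atan2(p_y, p_x) ≈ 30.24°.

≈ 26°S, 30°E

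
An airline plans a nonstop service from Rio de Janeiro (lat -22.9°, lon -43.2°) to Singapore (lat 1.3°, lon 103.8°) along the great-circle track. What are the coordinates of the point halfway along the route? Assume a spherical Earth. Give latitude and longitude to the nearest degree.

≈ lat -34°, lon 38°

Convert each endpoint to a unit vector on the sphere (x = cos φ cos λ, y = cos φ sin λ, z = sin φ).
The central angle between the endpoints is δ = arccos(p₁·p₂) ≈ 2.467 rad (141.4°).
Interpolate at f = 1/2 with slerp weights a = sin((1−f)δ)/sin δ ≈ 1.512, b = sin(fδ)/sin δ ≈ 1.512.
p = a·p₁ + b·p₂ ≈ (0.655, 0.514, -0.554); φ = arcsin(p_z) ≈ -33.64°, λ = atan2(p_y, p_x) ≈ 38.16°.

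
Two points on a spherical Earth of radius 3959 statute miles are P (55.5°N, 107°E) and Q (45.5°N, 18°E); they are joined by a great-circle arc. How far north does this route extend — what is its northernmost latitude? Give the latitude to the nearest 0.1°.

≈ 60.4°N

The great circle lies in the plane with unit normal n̂ = (p₁ × p₂)/|p₁ × p₂|.
Here n̂_z ≈ -0.494; the vertex latitude is φ_max = arccos|n̂_z| ≈ 60.4°.
Check via Clairaut: cos φ_max = |cos φ₁| · sin C = cos(55.5°)·sin(60.7°) ≈ 0.494, again giving ≈ 60.4°.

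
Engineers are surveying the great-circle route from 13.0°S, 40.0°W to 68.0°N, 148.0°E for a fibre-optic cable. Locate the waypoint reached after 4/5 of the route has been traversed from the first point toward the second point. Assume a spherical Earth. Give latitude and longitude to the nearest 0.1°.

≈ 85.2°N, 88.5°W

Convert each endpoint to a unit vector on the sphere (x = cos φ cos λ, y = cos φ sin λ, z = sin φ).
The central angle between the endpoints is δ = arccos(p₁·p₂) ≈ 2.177 rad (124.8°).
Interpolate at f = 4/5 with slerp weights a = sin((1−f)δ)/sin δ ≈ 0.513, b = sin(fδ)/sin δ ≈ 1.199.
p = a·p₁ + b·p₂ ≈ (0.002, -0.083, 0.997); φ = arcsin(p_z) ≈ 85.21°, λ = atan2(p_y, p_x) ≈ -88.49°.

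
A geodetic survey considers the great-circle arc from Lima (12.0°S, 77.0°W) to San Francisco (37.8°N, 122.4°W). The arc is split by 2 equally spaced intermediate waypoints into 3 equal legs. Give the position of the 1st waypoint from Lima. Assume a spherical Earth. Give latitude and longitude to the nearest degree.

Convert each endpoint to a unit vector on the sphere (x = cos φ cos λ, y = cos φ sin λ, z = sin φ).
The central angle between the endpoints is δ = arccos(p₁·p₂) ≈ 1.143 rad (65.5°).
Interpolate at f = 1/3 with slerp weights a = sin((1−f)δ)/sin δ ≈ 0.759, b = sin(fδ)/sin δ ≈ 0.409.
p = a·p₁ + b·p₂ ≈ (-0.006, -0.996, 0.093); φ = arcsin(p_z) ≈ 5.32°, λ = atan2(p_y, p_x) ≈ -90.35°.

≈ 5°N, 90°W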